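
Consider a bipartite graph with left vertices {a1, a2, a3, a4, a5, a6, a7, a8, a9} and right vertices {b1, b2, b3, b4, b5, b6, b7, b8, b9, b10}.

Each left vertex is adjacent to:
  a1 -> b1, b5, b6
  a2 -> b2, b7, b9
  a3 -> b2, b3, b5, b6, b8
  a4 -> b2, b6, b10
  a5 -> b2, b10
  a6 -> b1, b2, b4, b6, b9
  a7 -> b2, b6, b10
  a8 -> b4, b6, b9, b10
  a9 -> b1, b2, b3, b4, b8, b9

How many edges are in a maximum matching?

9

One maximum matching: a1→b5, a2→b7, a3→b8, a4→b2, a5→b10, a6→b4, a7→b6, a8→b9, a9→b1.
All 9 left vertices are matched, so no larger matching exists.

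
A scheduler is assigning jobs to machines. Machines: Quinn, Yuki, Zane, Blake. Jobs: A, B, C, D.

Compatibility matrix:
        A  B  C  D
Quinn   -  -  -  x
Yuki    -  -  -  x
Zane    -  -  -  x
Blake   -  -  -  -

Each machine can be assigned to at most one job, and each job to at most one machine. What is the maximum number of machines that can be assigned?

A valid assignment of size 1: Quinn–D.
The set {Quinn, Yuki, Zane, Blake} has only 1 neighbour ({D}), so by Hall's theorem at most 1 of the 4 machines can be matched.

1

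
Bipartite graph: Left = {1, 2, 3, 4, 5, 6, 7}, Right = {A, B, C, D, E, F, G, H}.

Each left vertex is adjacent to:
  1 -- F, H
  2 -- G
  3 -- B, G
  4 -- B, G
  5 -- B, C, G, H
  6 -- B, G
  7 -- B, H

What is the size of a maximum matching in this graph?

5

One maximum matching: 1–F, 2–G, 3–B, 5–C, 7–H.
The set {2, 3, 4, 6} has only 2 neighbours ({B, G}), so by Hall's theorem at most 5 of the 7 left vertices can be matched.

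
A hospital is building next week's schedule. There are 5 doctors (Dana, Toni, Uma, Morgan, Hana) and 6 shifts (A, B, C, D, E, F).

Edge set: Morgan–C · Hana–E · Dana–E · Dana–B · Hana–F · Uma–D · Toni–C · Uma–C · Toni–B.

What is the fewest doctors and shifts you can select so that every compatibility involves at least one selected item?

The 5 edges Dana–E, Toni–B, Uma–D, Morgan–C, Hana–F form a matching, so any vertex cover needs at least 5 vertices (one per matched edge).
Conversely {Dana, Toni, Uma, Morgan, Hana} meets every edge and has exactly 5 vertices, so 5 is optimal.

5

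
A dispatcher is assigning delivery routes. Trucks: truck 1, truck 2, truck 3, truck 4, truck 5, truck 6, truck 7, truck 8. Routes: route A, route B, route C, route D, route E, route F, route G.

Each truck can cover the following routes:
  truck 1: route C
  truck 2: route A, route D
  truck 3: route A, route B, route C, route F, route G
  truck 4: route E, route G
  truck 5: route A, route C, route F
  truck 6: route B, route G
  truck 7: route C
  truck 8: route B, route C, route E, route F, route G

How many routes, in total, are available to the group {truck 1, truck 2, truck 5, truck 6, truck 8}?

The union of neighbours of {truck 1, truck 2, truck 5, truck 6, truck 8} is {route A, route B, route C, route D, route E, route F, route G}, which has 7 elements.
Since |N(S)| = 7 ≥ |S| = 5, Hall's condition holds for this subset.

7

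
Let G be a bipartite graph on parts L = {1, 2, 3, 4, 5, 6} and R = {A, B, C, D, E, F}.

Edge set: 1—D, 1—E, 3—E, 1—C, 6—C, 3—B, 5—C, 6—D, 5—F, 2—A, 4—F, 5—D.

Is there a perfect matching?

Yes

One maximum matching: 1→E, 2→A, 3→B, 4→F, 5→D, 6→C.
All 6 left vertices are covered.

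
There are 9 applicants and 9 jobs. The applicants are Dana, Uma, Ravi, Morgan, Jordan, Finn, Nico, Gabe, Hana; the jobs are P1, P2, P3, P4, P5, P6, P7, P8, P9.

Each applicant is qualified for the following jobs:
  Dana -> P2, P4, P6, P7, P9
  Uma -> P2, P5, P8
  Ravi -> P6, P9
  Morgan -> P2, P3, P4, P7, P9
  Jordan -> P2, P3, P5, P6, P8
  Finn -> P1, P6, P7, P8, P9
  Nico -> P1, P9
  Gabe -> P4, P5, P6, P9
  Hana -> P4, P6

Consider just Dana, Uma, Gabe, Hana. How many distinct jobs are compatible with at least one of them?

The union of neighbours of {Dana, Uma, Gabe, Hana} is {P2, P4, P5, P6, P7, P8, P9}, which has 7 elements.
Since |N(S)| = 7 ≥ |S| = 4, Hall's condition holds for this subset.

7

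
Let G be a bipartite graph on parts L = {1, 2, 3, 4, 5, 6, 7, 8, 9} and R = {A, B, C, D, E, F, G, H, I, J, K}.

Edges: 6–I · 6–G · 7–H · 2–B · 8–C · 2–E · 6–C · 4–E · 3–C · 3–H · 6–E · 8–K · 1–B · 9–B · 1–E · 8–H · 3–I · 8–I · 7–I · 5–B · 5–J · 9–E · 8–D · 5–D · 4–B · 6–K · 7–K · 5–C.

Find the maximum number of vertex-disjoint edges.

A valid assignment of size 7: 1–E, 2–B, 3–C, 5–J, 6–G, 7–H, 8–K.
The set {1, 2, 4, 9} has only 2 neighbours ({B, E}), so by Hall's theorem at most 7 of the 9 left vertices can be matched.

7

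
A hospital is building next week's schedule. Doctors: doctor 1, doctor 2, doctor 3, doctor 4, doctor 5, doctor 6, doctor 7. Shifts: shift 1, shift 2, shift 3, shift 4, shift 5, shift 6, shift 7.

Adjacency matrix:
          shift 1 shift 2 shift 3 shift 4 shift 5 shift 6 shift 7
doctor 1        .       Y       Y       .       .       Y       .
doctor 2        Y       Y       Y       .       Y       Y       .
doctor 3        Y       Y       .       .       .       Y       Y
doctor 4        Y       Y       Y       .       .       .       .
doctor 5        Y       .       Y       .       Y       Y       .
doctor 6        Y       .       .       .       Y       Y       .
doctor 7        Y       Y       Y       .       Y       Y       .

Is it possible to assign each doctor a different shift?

The set {doctor 1, doctor 2, doctor 4, doctor 5, doctor 6, doctor 7} has only 5 neighbours ({shift 1, shift 2, shift 3, shift 5, shift 6}), so by Hall's theorem at most 6 of the 7 doctors can be matched.
Hence no matching covers every doctor.

No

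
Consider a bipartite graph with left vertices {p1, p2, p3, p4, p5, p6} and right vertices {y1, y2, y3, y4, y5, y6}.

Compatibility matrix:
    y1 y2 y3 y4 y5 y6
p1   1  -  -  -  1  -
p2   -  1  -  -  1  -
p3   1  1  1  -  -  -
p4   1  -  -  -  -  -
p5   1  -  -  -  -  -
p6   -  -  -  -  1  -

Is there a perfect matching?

No

The set {p1, p4, p5, p6} has only 2 neighbours ({y1, y5}), so by Hall's theorem at most 4 of the 6 left vertices can be matched.
Hence no matching covers every left vertex.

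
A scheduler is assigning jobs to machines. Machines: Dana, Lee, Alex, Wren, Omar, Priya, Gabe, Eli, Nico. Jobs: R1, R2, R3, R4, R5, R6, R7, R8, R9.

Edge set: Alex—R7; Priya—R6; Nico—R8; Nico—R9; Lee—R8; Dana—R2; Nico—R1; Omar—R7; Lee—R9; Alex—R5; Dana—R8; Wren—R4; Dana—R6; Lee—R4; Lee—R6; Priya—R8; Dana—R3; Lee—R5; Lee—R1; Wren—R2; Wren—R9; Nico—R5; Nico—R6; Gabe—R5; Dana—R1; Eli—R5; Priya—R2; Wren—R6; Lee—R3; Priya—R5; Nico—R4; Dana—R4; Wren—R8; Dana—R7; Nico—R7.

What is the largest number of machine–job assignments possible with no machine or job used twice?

A valid assignment of size 7: Dana-R2, Lee-R3, Alex-R5, Wren-R6, Omar-R7, Priya-R8, Nico-R9.
The set {Alex, Omar, Gabe, Eli} has only 2 neighbours ({R5, R7}), so by Hall's theorem at most 7 of the 9 machines can be matched.

7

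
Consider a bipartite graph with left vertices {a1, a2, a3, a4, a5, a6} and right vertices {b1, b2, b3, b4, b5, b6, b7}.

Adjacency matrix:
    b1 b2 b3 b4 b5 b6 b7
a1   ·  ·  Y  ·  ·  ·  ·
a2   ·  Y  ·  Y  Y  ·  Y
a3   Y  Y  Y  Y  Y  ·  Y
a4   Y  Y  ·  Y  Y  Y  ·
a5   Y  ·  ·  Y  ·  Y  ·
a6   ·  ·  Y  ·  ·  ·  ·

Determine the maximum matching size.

One maximum matching: a1→b3, a2→b5, a3→b7, a4→b1, a5→b6.
The set {a1, a6} has only 1 neighbour ({b3}), so by Hall's theorem at most 5 of the 6 left vertices can be matched.

5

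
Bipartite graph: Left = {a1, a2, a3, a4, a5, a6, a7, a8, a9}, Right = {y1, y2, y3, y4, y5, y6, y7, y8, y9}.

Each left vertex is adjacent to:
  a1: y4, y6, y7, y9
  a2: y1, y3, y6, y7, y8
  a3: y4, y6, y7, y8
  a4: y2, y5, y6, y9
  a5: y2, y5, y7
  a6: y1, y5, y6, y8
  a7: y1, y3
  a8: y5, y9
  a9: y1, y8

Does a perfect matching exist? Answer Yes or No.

For example, pair a1–y4, a2–y7, a3–y8, a4–y5, a5–y2, a6–y6, a7–y3, a8–y9, a9–y1.
All 9 left vertices are covered.

Yes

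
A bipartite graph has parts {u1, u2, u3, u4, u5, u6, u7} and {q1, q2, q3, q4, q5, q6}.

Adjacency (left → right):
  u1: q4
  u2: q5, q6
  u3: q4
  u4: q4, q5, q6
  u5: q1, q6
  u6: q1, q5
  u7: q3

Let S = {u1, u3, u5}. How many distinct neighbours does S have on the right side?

3

The union of neighbours of {u1, u3, u5} is {q1, q4, q6}, which has 3 elements.
Since |N(S)| = 3 ≥ |S| = 3, Hall's condition holds for this subset.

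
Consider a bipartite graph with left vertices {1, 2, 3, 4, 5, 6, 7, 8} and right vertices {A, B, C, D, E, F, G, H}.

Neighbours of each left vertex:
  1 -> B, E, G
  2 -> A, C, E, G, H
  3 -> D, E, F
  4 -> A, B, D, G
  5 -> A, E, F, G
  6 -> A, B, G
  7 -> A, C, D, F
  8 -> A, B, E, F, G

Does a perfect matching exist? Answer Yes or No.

Yes

For example, pair 1–E, 2–H, 3–D, 4–A, 5–F, 6–B, 7–C, 8–G.
All 8 left vertices are covered.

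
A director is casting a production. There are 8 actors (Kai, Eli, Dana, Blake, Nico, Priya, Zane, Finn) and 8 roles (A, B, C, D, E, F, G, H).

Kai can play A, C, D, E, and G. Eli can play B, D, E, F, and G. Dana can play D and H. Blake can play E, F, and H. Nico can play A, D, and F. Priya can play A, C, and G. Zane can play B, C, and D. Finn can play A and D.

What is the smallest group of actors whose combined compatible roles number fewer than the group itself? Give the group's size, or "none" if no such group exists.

none

A matching saturating every actor exists, for instance Kai→A, Eli→G, Dana→H, Blake→E, Nico→F, Priya→C, Zane→B, Finn→D.
By Hall's marriage theorem, this means |N(S)| ≥ |S| for every subset S, so no violating subset exists.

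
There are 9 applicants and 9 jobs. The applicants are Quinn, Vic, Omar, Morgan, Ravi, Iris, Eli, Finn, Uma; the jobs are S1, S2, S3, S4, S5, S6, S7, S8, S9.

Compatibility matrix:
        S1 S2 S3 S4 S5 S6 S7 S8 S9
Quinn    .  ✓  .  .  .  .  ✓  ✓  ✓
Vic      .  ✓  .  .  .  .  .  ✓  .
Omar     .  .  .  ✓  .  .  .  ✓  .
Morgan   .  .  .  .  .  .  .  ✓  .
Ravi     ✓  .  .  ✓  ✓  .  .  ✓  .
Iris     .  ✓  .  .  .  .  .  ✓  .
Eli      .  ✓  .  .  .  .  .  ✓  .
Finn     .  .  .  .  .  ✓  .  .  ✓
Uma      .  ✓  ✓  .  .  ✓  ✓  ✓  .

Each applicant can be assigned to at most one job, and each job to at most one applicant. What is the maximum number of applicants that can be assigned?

7

A valid assignment of size 7: Quinn-S9, Vic-S2, Omar-S4, Morgan-S8, Ravi-S1, Finn-S6, Uma-S7.
The set {Vic, Morgan, Iris, Eli} has only 2 neighbours ({S2, S8}), so by Hall's theorem at most 7 of the 9 applicants can be matched.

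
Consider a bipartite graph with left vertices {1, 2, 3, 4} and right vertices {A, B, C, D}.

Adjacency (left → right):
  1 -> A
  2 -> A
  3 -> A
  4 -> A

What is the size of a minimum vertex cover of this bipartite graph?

1

A maximum matching has 1 edge (e.g. 1–A).
By König's theorem the minimum vertex cover has the same size. One such cover is {A}.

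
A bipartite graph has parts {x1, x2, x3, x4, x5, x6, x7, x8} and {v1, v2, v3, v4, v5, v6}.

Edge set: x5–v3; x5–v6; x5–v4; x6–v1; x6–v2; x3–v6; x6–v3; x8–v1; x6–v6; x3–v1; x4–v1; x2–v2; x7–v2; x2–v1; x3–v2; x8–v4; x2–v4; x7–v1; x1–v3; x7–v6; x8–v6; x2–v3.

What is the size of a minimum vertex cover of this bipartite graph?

5

The 5 edges x1–v3, x2–v4, x3–v2, x4–v1, x5–v6 form a matching, so any vertex cover needs at least 5 vertices (one per matched edge).
Conversely {v1, v2, v3, v4, v6} meets every edge and has exactly 5 vertices, so 5 is optimal.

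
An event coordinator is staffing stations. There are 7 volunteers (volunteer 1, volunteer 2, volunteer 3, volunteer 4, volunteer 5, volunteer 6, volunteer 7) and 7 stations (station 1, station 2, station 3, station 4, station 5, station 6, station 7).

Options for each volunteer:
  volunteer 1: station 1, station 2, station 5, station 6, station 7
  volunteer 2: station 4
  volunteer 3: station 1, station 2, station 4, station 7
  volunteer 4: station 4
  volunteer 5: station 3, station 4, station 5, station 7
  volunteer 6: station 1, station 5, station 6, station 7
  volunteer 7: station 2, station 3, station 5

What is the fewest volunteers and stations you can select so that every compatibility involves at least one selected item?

6

The 6 edges volunteer 1–station 6, volunteer 2–station 4, volunteer 3–station 1, volunteer 5–station 3, volunteer 6–station 7, volunteer 7–station 2 form a matching, so any vertex cover needs at least 6 vertices (one per matched edge).
Conversely {volunteer 1, volunteer 3, volunteer 5, volunteer 6, volunteer 7, station 4} meets every edge and has exactly 6 vertices, so 6 is optimal.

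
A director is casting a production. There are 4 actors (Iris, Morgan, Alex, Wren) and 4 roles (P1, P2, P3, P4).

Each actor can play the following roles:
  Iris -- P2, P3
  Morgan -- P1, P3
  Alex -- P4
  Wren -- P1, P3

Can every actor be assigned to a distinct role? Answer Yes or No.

Yes

A valid assignment of size 4: Iris→P2, Morgan→P3, Alex→P4, Wren→P1.
Every actor is matched, so this is a perfect matching.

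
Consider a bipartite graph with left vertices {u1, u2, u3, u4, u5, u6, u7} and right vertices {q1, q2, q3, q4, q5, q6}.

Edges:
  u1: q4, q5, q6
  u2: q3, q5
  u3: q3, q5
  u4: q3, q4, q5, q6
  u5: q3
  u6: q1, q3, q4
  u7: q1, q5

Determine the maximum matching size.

5

A valid assignment of size 5: u1-q4, u2-q3, u3-q5, u4-q6, u6-q1.
The set {u1, u2, u3, u4, u5, u6, u7} has only 5 neighbours ({q1, q3, q4, q5, q6}), so by Hall's theorem at most 5 of the 7 left vertices can be matched.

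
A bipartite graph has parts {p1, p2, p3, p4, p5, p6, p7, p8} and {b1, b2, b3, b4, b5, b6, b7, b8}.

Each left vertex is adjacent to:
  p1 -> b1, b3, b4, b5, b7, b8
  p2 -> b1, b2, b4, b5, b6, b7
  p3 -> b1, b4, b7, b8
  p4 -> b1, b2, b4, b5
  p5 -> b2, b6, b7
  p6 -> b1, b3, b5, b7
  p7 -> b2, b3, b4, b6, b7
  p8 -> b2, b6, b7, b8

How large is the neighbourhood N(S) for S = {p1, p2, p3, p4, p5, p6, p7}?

8

The union of neighbours of {p1, p2, p3, p4, p5, p6, p7} is {b1, b2, b3, b4, b5, b6, b7, b8}, which has 8 elements.
Since |N(S)| = 8 ≥ |S| = 7, Hall's condition holds for this subset.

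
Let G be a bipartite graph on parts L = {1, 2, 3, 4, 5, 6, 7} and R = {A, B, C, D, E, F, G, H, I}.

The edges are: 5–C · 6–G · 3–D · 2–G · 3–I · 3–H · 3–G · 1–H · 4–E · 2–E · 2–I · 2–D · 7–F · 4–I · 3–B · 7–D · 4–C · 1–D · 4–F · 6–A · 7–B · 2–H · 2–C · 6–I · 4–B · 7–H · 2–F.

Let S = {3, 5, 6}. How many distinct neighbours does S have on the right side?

The union of neighbours of {3, 5, 6} is {A, B, C, D, G, H, I}, which has 7 elements.
Since |N(S)| = 7 ≥ |S| = 3, Hall's condition holds for this subset.

7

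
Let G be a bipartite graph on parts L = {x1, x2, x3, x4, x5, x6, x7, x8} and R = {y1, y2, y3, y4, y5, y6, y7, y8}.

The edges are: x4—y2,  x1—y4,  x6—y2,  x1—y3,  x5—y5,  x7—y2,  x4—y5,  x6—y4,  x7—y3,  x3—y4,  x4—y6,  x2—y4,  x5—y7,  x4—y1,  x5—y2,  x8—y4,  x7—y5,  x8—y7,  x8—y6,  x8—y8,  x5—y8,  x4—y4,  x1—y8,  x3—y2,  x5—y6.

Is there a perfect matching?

The set {x2, x3, x6} has only 2 neighbours ({y2, y4}), so by Hall's theorem at most 7 of the 8 left vertices can be matched.
Hence no matching covers every left vertex.

No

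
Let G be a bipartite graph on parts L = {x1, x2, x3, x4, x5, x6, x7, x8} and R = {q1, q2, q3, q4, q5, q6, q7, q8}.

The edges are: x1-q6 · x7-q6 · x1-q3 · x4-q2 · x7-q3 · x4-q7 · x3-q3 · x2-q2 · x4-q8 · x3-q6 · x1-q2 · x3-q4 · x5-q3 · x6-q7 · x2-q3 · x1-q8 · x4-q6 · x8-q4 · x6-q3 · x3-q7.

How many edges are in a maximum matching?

6

A valid assignment of size 6: x1→q6, x2→q2, x3→q4, x4→q8, x5→q3, x6→q7.
The set {x1, x2, x3, x4, x5, x6, x7, x8} has only 6 neighbours ({q2, q3, q4, q6, q7, q8}), so by Hall's theorem at most 6 of the 8 left vertices can be matched.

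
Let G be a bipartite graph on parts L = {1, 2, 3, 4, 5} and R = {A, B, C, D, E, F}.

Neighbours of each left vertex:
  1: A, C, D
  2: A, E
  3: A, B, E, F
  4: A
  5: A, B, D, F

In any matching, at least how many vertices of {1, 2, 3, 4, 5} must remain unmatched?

0

One maximum matching: 1–C, 2–E, 3–F, 4–A, 5–B.
This saturates every left vertex, so 5 is the maximum.
That matches 5 of the 5, leaving 0 unmatched; no matching can do better.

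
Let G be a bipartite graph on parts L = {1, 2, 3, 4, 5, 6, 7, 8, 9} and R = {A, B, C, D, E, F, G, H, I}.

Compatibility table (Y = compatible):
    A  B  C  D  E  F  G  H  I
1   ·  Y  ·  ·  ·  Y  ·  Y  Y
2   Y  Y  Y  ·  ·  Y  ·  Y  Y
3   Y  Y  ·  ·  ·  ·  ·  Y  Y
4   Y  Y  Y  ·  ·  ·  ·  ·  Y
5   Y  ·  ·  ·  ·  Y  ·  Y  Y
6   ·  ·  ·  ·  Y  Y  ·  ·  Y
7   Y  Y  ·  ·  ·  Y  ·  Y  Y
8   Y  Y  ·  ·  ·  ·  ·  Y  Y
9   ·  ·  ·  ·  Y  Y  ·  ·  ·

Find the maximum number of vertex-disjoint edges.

A valid assignment of size 7: 1–B, 2–H, 3–I, 4–C, 5–F, 6–E, 7–A.
The set {1, 2, 3, 4, 5, 6, 7, 8, 9} has only 7 neighbours ({A, B, C, E, F, H, I}), so by Hall's theorem at most 7 of the 9 left vertices can be matched.

7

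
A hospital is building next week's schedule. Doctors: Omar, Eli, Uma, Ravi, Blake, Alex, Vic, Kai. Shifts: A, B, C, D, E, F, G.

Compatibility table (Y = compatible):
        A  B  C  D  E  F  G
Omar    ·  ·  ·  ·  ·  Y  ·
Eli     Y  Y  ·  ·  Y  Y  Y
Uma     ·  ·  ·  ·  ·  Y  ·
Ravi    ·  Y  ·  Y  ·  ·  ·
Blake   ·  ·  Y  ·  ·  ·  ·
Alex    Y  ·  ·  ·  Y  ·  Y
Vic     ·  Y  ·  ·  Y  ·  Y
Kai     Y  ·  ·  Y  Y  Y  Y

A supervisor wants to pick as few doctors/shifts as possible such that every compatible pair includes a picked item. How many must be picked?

7

{Eli, Ravi, Blake, Alex, Vic, Kai, F} is a vertex cover of size 7: every edge has an endpoint in this set.
No smaller cover exists because Omar–F, Eli–A, Ravi–D, Blake–C, Alex–E, Vic–B, Kai–G is a matching of size 7, and a cover must include an endpoint of each of these disjoint edges (König's theorem).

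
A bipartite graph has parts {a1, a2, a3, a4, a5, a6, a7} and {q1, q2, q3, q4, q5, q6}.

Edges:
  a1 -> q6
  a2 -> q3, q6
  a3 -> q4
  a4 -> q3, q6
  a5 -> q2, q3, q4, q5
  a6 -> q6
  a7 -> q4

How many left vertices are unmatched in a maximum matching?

3

For example, pair a1→q6, a2→q3, a3→q4, a5→q2.
The set {a1, a2, a3, a4, a6, a7} has only 3 neighbours ({q3, q4, q6}), so by Hall's theorem at most 4 of the 7 left vertices can be matched.
That matches 4 of the 7, leaving 3 unmatched; no matching can do better.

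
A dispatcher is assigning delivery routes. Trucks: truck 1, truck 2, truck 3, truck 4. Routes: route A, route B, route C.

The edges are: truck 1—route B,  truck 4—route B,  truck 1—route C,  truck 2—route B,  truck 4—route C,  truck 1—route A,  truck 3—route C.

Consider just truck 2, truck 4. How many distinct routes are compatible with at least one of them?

2

The union of neighbours of {truck 2, truck 4} is {route B, route C}, which has 2 elements.
Since |N(S)| = 2 ≥ |S| = 2, Hall's condition holds for this subset.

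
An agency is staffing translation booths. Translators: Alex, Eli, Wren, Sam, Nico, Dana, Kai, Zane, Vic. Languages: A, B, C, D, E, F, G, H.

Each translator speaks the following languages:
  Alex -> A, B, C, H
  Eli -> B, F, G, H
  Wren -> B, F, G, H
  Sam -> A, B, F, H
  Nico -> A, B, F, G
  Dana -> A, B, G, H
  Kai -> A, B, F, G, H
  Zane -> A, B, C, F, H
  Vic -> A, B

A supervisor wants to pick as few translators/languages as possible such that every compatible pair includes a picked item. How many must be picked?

A maximum matching has 6 edges (e.g. Alex–C, Eli–H, Wren–G, Sam–A, Nico–F, Dana–B).
By König's theorem the minimum vertex cover has the same size. One such cover is {A, B, C, F, G, H}.

6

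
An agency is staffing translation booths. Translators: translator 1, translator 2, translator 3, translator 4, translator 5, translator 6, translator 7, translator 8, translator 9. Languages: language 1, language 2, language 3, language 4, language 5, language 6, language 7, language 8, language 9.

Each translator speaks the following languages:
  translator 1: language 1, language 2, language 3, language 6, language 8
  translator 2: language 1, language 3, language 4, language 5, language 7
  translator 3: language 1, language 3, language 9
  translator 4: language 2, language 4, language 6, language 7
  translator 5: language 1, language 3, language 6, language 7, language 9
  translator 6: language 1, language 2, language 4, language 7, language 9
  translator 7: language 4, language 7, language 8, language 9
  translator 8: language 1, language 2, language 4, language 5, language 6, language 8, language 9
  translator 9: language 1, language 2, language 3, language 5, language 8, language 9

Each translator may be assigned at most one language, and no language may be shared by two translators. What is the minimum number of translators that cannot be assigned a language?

One maximum matching: translator 1-language 6, translator 2-language 5, translator 3-language 3, translator 4-language 4, translator 5-language 7, translator 6-language 1, translator 7-language 9, translator 8-language 8, translator 9-language 2.
This saturates every translator, so 9 is the maximum.
That matches 9 of the 9, leaving 0 unmatched; no matching can do better.

0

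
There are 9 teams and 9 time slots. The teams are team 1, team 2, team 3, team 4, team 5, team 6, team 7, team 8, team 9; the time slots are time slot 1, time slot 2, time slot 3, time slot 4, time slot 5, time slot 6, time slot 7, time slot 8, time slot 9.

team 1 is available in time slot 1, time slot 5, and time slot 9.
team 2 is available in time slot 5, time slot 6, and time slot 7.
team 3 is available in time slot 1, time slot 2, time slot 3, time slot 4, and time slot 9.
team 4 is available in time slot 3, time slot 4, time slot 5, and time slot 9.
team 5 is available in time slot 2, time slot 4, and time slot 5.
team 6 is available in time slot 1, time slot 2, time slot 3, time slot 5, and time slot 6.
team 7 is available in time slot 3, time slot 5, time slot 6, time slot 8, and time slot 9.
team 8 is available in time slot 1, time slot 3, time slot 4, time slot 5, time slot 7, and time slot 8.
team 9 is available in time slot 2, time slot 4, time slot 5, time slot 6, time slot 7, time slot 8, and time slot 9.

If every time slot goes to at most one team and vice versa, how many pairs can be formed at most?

One maximum matching: team 1–time slot 1, team 2–time slot 7, team 3–time slot 4, team 4–time slot 3, team 5–time slot 2, team 6–time slot 6, team 7–time slot 9, team 8–time slot 5, team 9–time slot 8.
This saturates every team, so 9 is the maximum.

9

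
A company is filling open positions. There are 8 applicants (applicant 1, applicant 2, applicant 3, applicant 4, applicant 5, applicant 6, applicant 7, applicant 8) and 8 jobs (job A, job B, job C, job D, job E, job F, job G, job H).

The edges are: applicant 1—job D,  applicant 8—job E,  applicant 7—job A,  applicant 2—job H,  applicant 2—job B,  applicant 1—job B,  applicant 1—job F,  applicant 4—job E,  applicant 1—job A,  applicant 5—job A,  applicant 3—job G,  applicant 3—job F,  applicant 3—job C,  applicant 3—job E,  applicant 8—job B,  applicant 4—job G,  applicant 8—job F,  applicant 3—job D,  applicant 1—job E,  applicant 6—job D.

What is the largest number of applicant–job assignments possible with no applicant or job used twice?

7

One maximum matching: applicant 1→job B, applicant 2→job H, applicant 3→job G, applicant 4→job E, applicant 5→job A, applicant 6→job D, applicant 8→job F.
The set {applicant 5, applicant 7} has only 1 neighbour ({job A}), so by Hall's theorem at most 7 of the 8 applicants can be matched.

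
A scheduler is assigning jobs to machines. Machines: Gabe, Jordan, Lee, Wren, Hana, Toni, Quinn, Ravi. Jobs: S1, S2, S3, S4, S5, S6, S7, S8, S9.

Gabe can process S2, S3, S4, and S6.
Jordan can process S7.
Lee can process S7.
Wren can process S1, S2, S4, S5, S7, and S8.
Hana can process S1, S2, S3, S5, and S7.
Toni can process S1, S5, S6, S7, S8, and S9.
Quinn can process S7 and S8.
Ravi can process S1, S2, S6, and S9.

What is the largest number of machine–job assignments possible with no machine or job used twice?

7

A valid assignment of size 7: Gabe-S4, Jordan-S7, Wren-S1, Hana-S3, Toni-S6, Quinn-S8, Ravi-S2.
The set {Jordan, Lee} has only 1 neighbour ({S7}), so by Hall's theorem at most 7 of the 8 machines can be matched.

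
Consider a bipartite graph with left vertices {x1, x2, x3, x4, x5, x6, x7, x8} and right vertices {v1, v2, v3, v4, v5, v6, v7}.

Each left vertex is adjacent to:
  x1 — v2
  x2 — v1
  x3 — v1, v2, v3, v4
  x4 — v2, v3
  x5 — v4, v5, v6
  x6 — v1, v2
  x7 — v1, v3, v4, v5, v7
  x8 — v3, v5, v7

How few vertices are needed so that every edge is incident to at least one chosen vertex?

7

A maximum matching has 7 edges (e.g. x1–v2, x2–v1, x3–v4, x4–v3, x5–v6, x7–v5, x8–v7).
By König's theorem the minimum vertex cover has the same size. One such cover is {x3, x4, x5, x7, x8, v1, v2}.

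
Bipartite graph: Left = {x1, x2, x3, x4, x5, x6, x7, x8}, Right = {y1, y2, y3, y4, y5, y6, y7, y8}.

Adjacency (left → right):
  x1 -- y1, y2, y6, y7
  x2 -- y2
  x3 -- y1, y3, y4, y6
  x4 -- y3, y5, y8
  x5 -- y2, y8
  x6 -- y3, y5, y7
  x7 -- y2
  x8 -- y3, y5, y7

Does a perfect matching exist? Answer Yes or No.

No

The set {x2, x7} has only 1 neighbour ({y2}), so by Hall's theorem at most 7 of the 8 left vertices can be matched.
Hence no matching covers every left vertex.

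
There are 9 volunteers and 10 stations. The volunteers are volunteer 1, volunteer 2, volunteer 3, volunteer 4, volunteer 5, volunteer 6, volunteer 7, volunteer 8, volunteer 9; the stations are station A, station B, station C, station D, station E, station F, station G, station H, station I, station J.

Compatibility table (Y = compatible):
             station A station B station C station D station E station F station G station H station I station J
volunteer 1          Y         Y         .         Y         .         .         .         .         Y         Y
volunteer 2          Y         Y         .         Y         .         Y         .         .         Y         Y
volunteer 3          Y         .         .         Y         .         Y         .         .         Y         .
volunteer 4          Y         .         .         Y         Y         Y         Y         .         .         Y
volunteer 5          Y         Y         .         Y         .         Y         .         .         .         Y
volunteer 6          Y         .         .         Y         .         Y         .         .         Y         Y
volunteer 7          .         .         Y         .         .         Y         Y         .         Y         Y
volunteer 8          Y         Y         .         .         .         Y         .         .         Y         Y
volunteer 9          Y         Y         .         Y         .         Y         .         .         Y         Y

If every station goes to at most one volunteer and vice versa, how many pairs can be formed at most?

One maximum matching: volunteer 1–station A, volunteer 2–station J, volunteer 3–station D, volunteer 4–station G, volunteer 5–station F, volunteer 6–station I, volunteer 7–station C, volunteer 8–station B.
The set {volunteer 1, volunteer 2, volunteer 3, volunteer 5, volunteer 6, volunteer 8, volunteer 9} has only 6 neighbours ({station A, station B, station D, station F, station I, station J}), so by Hall's theorem at most 8 of the 9 volunteers can be matched.

8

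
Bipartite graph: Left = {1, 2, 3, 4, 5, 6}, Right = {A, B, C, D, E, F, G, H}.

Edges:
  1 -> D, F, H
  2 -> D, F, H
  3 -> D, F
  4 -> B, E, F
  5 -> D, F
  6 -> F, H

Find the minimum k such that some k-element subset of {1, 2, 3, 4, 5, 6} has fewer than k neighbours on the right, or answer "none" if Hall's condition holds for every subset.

4

Take S = {1, 2, 3, 5}. Its neighbourhood is {D, F, H}, so |N(S)| = 3 < |S| = 4.
Every subset of size less than 4 has at least as many neighbours as members, so 4 is the minimum.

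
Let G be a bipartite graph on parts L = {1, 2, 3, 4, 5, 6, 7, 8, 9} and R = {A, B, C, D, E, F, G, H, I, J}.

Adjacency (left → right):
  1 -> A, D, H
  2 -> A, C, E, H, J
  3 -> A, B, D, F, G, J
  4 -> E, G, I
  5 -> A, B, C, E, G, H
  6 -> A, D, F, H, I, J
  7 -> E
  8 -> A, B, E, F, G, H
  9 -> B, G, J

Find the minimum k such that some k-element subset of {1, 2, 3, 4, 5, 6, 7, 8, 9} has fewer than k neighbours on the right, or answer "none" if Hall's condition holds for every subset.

A matching saturating every left vertex exists, for instance 1→D, 2→C, 3→J, 4→I, 5→G, 6→A, 7→E, 8→H, 9→B.
By Hall's marriage theorem, this means |N(S)| ≥ |S| for every subset S, so no violating subset exists.

none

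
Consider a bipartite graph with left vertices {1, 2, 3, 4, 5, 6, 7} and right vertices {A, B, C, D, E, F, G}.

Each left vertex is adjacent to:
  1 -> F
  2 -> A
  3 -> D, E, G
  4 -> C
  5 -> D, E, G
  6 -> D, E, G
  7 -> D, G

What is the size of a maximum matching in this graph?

6

One maximum matching: 1–F, 2–A, 3–G, 4–C, 5–D, 6–E.
The set {3, 5, 6, 7} has only 3 neighbours ({D, E, G}), so by Hall's theorem at most 6 of the 7 left vertices can be matched.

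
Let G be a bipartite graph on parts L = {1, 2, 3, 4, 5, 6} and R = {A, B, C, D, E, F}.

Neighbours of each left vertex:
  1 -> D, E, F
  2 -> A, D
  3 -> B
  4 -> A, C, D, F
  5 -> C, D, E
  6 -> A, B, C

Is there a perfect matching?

For example, pair 1–D, 2–A, 3–B, 4–F, 5–E, 6–C.
All 6 left vertices are covered.

Yes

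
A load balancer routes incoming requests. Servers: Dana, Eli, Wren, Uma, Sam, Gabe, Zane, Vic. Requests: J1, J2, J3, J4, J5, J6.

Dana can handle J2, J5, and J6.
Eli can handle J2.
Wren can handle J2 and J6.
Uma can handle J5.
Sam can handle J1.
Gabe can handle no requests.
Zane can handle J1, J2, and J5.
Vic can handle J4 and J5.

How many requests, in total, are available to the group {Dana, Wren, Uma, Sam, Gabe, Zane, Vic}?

5

The union of neighbours of {Dana, Wren, Uma, Sam, Gabe, Zane, Vic} is {J1, J2, J4, J5, J6}, which has 5 elements.
Since |N(S)| = 5 < |S| = 7, Hall's condition fails for this subset.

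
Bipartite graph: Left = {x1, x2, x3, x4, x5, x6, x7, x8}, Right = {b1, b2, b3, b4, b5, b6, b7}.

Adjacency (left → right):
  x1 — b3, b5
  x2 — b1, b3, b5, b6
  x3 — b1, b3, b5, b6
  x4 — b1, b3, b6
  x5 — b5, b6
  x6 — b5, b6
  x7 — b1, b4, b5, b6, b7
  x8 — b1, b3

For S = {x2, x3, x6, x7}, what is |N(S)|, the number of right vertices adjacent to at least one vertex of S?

6

The union of neighbours of {x2, x3, x6, x7} is {b1, b3, b4, b5, b6, b7}, which has 6 elements.
Since |N(S)| = 6 ≥ |S| = 4, Hall's condition holds for this subset.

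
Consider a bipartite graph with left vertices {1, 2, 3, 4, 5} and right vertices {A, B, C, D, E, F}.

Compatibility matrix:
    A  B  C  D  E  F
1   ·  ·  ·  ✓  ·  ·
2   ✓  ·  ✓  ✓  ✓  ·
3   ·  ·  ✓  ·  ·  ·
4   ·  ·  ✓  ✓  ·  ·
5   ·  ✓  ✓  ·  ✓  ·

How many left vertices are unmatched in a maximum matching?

1

For example, pair 1→D, 2→E, 3→C, 5→B.
The set {1, 3, 4} has only 2 neighbours ({C, D}), so by Hall's theorem at most 4 of the 5 left vertices can be matched.
That matches 4 of the 5, leaving 1 unmatched; no matching can do better.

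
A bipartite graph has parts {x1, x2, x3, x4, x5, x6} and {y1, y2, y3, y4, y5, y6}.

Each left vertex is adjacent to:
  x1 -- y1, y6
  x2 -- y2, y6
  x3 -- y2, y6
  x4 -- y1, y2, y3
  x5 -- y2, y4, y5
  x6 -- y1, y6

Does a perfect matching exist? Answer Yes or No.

The set {x1, x2, x3, x6} has only 3 neighbours ({y1, y2, y6}), so by Hall's theorem at most 5 of the 6 left vertices can be matched.
Hence no matching covers every left vertex.

No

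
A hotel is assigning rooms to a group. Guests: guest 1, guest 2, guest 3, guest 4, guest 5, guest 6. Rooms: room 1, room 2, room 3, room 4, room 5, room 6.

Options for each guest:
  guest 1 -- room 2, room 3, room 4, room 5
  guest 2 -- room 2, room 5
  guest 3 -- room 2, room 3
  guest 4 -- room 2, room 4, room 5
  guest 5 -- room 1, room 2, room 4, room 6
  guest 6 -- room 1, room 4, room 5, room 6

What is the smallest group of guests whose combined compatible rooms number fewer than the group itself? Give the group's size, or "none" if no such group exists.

A matching saturating every guest exists, for instance guest 1→room 4, guest 2→room 2, guest 3→room 3, guest 4→room 5, guest 5→room 1, guest 6→room 6.
By Hall's marriage theorem, this means |N(S)| ≥ |S| for every subset S, so no violating subset exists.

none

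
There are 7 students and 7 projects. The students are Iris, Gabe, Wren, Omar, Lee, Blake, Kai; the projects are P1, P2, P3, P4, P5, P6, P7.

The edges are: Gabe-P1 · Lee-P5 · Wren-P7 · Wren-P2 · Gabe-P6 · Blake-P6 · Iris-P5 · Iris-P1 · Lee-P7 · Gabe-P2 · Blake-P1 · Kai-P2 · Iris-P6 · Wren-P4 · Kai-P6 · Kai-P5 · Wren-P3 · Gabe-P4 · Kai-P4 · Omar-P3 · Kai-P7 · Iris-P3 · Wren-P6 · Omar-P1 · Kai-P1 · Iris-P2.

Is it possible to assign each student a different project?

Yes

For example, pair Iris–P2, Gabe–P4, Wren–P7, Omar–P3, Lee–P5, Blake–P6, Kai–P1.
All 7 students are covered.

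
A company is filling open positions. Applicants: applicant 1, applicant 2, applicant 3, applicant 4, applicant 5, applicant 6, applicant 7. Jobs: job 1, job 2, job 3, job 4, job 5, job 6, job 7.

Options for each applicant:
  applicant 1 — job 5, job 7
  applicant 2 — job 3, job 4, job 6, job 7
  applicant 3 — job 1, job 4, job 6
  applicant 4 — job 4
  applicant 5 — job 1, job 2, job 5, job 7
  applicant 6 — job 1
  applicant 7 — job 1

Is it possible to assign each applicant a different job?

No

The set {applicant 6, applicant 7} has only 1 neighbour ({job 1}), so by Hall's theorem at most 6 of the 7 applicants can be matched.
Hence no matching covers every applicant.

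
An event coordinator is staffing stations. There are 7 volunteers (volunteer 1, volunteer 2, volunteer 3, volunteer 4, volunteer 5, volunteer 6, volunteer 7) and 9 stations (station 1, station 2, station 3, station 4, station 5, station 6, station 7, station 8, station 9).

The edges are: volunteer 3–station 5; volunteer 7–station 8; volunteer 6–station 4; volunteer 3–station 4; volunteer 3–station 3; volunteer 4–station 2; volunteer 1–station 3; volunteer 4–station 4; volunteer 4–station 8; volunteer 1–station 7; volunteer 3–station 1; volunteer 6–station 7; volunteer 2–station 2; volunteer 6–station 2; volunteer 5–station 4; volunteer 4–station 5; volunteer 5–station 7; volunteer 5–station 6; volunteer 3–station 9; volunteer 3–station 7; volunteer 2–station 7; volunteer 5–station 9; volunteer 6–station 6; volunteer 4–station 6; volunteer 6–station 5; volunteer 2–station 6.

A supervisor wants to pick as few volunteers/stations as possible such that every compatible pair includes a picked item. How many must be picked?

{volunteer 1, volunteer 2, volunteer 3, volunteer 4, volunteer 5, volunteer 6, volunteer 7} is a vertex cover of size 7: every edge has an endpoint in this set.
No smaller cover exists because volunteer 1–station 3, volunteer 2–station 7, volunteer 3–station 1, volunteer 4–station 2, volunteer 5–station 4, volunteer 6–station 6, volunteer 7–station 8 is a matching of size 7, and a cover must include an endpoint of each of these disjoint edges (König's theorem).

7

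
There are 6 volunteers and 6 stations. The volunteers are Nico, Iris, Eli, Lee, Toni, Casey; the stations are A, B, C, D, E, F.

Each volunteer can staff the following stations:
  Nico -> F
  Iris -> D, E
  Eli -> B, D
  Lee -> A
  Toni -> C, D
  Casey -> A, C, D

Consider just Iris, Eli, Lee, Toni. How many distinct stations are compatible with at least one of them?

5

The union of neighbours of {Iris, Eli, Lee, Toni} is {A, B, C, D, E}, which has 5 elements.
Since |N(S)| = 5 ≥ |S| = 4, Hall's condition holds for this subset.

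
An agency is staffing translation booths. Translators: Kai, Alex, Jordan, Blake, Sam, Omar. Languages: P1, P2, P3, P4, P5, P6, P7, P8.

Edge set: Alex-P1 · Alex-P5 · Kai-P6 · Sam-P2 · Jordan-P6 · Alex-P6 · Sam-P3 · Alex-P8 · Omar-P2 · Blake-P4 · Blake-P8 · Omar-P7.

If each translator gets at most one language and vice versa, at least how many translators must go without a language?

For example, pair Kai→P6, Alex→P1, Blake→P8, Sam→P3, Omar→P7.
The set {Kai, Jordan} has only 1 neighbour ({P6}), so by Hall's theorem at most 5 of the 6 translators can be matched.
That matches 5 of the 6, leaving 1 unmatched; no matching can do better.

1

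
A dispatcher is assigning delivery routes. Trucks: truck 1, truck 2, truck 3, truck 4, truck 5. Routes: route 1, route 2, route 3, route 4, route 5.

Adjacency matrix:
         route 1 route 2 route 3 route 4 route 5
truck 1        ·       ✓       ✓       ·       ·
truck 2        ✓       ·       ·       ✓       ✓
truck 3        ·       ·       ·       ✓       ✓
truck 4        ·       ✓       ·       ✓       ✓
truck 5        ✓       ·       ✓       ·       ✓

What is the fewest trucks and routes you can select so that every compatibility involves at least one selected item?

A maximum matching has 5 edges (e.g. truck 1–route 2, truck 2–route 1, truck 3–route 5, truck 4–route 4, truck 5–route 3).
By König's theorem the minimum vertex cover has the same size. One such cover is {truck 1, truck 2, truck 3, truck 4, truck 5}.

5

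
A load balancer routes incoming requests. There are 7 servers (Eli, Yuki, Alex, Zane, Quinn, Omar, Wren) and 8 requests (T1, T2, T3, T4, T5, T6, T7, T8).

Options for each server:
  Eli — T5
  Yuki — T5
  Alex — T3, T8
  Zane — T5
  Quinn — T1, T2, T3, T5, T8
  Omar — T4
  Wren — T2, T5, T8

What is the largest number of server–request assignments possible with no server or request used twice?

5

For example, pair Eli-T5, Alex-T3, Quinn-T1, Omar-T4, Wren-T8.
The set {Eli, Yuki, Zane} has only 1 neighbour ({T5}), so by Hall's theorem at most 5 of the 7 servers can be matched.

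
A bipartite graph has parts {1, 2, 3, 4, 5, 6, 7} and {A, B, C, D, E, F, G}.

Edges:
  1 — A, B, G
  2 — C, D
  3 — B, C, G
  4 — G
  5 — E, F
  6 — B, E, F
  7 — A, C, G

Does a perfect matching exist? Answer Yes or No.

Yes

A valid assignment of size 7: 1-A, 2-D, 3-B, 4-G, 5-F, 6-E, 7-C.
Every left vertex is matched, so this is a perfect matching.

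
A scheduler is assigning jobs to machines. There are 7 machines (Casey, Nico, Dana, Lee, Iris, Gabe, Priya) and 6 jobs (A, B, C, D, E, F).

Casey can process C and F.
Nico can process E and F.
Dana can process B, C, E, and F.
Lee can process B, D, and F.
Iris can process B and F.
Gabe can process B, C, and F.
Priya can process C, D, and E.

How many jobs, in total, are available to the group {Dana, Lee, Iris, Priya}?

The union of neighbours of {Dana, Lee, Iris, Priya} is {B, C, D, E, F}, which has 5 elements.
Since |N(S)| = 5 ≥ |S| = 4, Hall's condition holds for this subset.

5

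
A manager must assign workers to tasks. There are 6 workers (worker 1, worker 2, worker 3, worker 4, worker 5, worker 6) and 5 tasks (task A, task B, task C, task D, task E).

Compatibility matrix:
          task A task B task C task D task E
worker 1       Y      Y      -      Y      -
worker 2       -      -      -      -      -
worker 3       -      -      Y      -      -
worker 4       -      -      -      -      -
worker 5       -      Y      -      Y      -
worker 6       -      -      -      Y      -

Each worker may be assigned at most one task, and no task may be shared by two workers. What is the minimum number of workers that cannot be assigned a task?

2

A valid assignment of size 4: worker 1–task A, worker 3–task C, worker 5–task B, worker 6–task D.
The set {worker 2, worker 4} has only 0 neighbours (∅), so by Hall's theorem at most 4 of the 6 workers can be matched.
That matches 4 of the 6, leaving 2 unmatched; no matching can do better.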